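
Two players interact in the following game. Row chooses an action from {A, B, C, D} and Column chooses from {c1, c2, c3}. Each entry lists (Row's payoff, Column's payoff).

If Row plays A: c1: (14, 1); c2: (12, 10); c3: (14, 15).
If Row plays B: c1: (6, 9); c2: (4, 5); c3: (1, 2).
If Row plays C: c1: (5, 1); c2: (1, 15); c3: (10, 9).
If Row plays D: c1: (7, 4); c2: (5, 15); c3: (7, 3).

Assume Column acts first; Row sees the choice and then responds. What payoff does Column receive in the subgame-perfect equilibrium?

Work backward from Row's decision.
- c1: BR = A, leader payoff 1.
- c2: BR = A, leader payoff 10.
- c3: BR = A, leader payoff 15.
Column's induced payoffs are 1, 10, 15, so Column commits to c3. Subgame-perfect outcome: (A, c3) with payoffs (14, 15).

15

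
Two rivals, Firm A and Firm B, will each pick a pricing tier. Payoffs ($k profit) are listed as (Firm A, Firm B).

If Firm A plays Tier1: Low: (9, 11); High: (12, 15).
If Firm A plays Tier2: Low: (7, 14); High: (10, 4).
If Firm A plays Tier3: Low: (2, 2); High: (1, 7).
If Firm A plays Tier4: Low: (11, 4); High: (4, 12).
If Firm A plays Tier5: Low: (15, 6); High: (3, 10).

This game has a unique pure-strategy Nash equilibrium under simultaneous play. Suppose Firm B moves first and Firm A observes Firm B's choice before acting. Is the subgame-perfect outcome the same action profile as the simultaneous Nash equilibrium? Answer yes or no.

yes

Firm A best-responds to each possible Firm B move:
- Low → Firm A plays Tier5 (best of 9, 7, 2, 11, 15); Firm B gets 6.
- High → Firm A plays Tier1 (best of 12, 10, 1, 4, 3); Firm B gets 15.
Among 6, 15, the best is 15 at High. Subgame-perfect outcome: (Tier1, High) with payoffs (12, 15).
For the simultaneous game, intersect best replies.
Firm A's best replies: Low→Tier5; High→Tier1.
Firm B's best replies: Tier1→High; Tier2→Low; Tier3→High; Tier4→High; Tier5→High.
Only (Tier1, High) has each player best-responding; Nash payoffs (12, 15).
Sequential outcome (Tier1, High) coincides with the Nash profile (Tier1, High).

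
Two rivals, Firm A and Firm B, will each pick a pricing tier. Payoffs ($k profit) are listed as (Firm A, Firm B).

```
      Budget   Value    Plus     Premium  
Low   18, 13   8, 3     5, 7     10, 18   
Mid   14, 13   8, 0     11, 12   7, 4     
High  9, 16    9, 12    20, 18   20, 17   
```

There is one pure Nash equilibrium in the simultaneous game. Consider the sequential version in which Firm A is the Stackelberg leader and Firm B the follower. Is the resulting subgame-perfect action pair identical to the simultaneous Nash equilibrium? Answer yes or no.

Backward induction with Firm A moving first.
- Low: BR = Premium, leader payoff 10.
- Mid: BR = Budget, leader payoff 14.
- High: BR = Plus, leader payoff 20.
Maximizing over 10, 14, 20, Firm A chooses High. Subgame-perfect outcome: (High, Plus) with payoffs (20, 18).
Under simultaneous play:
Firm A's best replies: Budget→Low; Value→High; Plus→High; Premium→High.
Firm B's best replies: Low→Premium; Mid→Budget; High→Plus.
The unique mutual best reply is (High, Plus), giving (20, 18).
Sequential outcome (High, Plus) coincides with the Nash profile (High, Plus).

yes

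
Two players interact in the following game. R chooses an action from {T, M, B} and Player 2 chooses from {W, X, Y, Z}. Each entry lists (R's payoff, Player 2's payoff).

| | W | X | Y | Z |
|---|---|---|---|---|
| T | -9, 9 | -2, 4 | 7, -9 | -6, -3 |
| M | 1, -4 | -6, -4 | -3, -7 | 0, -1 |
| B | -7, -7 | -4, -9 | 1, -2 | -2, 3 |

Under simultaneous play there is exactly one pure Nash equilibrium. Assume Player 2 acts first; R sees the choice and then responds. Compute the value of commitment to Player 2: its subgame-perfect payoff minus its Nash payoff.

Work backward from R's decision.
- W → R plays M (best of -9, 1, -7); Player 2 gets -4.
- X → R plays T (best of -2, -6, -4); Player 2 gets 4.
- Y → R plays T (best of 7, -3, 1); Player 2 gets -9.
- Z → R plays M (best of -6, 0, -2); Player 2 gets -1.
Player 2's induced payoffs are -4, 4, -9, -1, so Player 2 commits to X. Subgame-perfect outcome: (T, X) with payoffs (-2, 4).
Under simultaneous play:
R's best replies: W→M; X→T; Y→T; Z→M.
Player 2's best replies: T→W; M→Z; B→Z.
The unique mutual best reply is (M, Z), giving (0, -1).
Player 2's commitment gain: 4 − -1 = 5.

5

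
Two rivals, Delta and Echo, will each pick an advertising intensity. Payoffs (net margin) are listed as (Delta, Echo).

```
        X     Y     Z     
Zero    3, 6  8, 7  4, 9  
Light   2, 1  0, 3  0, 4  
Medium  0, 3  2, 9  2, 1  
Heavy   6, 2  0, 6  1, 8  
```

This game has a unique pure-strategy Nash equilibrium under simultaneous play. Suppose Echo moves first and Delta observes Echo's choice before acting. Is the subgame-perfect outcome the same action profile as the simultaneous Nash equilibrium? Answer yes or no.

yes

Delta best-responds to each possible Echo move:
- X: BR = Heavy, leader payoff 2.
- Y: BR = Zero, leader payoff 7.
- Z: BR = Zero, leader payoff 9.
Maximizing over 2, 7, 9, Echo chooses Z. Subgame-perfect outcome: (Zero, Z) with payoffs (4, 9).
Under simultaneous play:
Delta's best replies: X→Heavy; Y→Zero; Z→Zero.
Echo's best replies: Zero→Z; Light→Z; Medium→Y; Heavy→Z.
Only (Zero, Z) has each player best-responding; Nash payoffs (4, 9).
Sequential outcome (Zero, Z) coincides with the Nash profile (Zero, Z).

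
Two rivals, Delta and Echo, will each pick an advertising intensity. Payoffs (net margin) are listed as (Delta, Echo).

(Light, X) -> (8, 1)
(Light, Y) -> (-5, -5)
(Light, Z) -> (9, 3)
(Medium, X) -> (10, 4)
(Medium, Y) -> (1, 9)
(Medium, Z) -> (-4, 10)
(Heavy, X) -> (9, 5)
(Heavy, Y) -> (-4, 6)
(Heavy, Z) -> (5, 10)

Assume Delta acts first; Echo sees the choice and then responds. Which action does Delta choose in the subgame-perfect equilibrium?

Backward induction with Delta moving first.
- Light: Echo compares 1, -5, 3 and picks Z; Delta would get 9.
- Medium: Echo compares 4, 9, 10 and picks Z; Delta would get -4.
- Heavy: Echo compares 5, 6, 10 and picks Z; Delta would get 5.
Delta's induced payoffs are 9, -4, 5, so Delta commits to Light. Subgame-perfect outcome: (Light, Z) with payoffs (9, 3).

Light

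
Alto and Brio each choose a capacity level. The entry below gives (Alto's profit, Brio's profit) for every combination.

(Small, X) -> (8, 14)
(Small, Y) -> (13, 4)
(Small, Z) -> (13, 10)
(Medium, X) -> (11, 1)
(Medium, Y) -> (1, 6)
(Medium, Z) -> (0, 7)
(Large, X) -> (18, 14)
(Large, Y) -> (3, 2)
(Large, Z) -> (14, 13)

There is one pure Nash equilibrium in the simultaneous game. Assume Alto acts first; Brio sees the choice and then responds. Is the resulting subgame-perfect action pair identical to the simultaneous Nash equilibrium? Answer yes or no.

yes

Work backward from Brio's decision.
- Small → Brio plays X (best of 14, 4, 10); Alto gets 8.
- Medium → Brio plays Z (best of 1, 6, 7); Alto gets 0.
- Large → Brio plays X (best of 14, 2, 13); Alto gets 18.
Maximizing over 8, 0, 18, Alto chooses Large. Subgame-perfect outcome: (Large, X) with payoffs (18, 14).
Under simultaneous play:
Alto's best replies: X→Large; Y→Small; Z→Large.
Brio's best replies: Small→X; Medium→Z; Large→X.
The unique mutual best reply is (Large, X), giving (18, 14).
Sequential outcome (Large, X) coincides with the Nash profile (Large, X).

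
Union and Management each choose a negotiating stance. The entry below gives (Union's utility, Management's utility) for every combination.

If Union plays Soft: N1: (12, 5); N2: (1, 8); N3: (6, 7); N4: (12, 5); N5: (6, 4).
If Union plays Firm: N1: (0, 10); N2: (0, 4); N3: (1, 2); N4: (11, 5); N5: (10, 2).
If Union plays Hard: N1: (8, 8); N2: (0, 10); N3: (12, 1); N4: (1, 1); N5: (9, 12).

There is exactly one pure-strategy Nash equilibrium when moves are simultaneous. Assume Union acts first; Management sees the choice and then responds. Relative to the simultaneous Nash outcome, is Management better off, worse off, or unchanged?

Solve by backward induction (Union leads).
- Soft: BR = N2, leader payoff 1.
- Firm: BR = N1, leader payoff 0.
- Hard: BR = N5, leader payoff 9.
Among 1, 0, 9, the best is 9 at Hard. Subgame-perfect outcome: (Hard, N5) with payoffs (9, 12).
For the simultaneous game, intersect best replies.
Union's best replies: N1→Soft; N2→Soft; N3→Hard; N4→Soft; N5→Firm.
Management's best replies: Soft→N2; Firm→N1; Hard→N5.
Only (Soft, N2) has each player best-responding; Nash payoffs (1, 8).
Management earns 12 sequentially versus 8 at the Nash outcome: better off.

better off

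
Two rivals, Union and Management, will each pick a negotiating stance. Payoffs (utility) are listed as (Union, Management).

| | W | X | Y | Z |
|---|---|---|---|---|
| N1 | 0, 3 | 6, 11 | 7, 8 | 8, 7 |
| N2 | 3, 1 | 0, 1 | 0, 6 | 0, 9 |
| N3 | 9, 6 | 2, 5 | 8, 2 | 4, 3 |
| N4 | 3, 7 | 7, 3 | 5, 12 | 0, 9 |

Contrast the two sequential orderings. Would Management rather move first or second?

If Union leads: Management's best replies are N1→X, N2→Z, N3→W, N4→Y; Union's induced payoffs 6, 0, 9, 5; outcome (N3, W), payoffs (9, 6).
If Management leads: Union's best replies are W→N3, X→N4, Y→N3, Z→N1; Management's induced payoffs 6, 3, 2, 7; outcome (N1, Z), payoffs (8, 7).
Management gets 7 moving first and 6 moving second, so Management prefers to move first.

first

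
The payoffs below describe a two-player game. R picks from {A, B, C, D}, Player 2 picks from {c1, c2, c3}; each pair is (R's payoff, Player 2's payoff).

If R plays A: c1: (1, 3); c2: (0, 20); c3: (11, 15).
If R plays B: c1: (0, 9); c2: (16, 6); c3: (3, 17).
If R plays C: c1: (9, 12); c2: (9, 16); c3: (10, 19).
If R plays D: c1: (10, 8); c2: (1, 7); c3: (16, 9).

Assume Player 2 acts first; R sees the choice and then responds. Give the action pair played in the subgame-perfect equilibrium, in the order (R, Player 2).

Work backward from R's decision.
- c1: BR = D, leader payoff 8.
- c2: BR = B, leader payoff 6.
- c3: BR = D, leader payoff 9.
Maximizing over 8, 6, 9, Player 2 chooses c3. Subgame-perfect outcome: (D, c3) with payoffs (16, 9).

(D, c3)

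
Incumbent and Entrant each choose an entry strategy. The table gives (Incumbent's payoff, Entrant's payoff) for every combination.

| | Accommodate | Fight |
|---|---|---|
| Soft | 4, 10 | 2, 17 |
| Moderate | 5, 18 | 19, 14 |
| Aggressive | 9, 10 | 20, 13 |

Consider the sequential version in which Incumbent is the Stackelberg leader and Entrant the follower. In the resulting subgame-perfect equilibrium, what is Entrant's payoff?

13

Entrant best-responds to each possible Incumbent move:
- Soft → Entrant plays Fight (best of 10, 17); Incumbent gets 2.
- Moderate → Entrant plays Accommodate (best of 18, 14); Incumbent gets 5.
- Aggressive → Entrant plays Fight (best of 10, 13); Incumbent gets 20.
Maximizing over 2, 5, 20, Incumbent chooses Aggressive. Subgame-perfect outcome: (Aggressive, Fight) with payoffs (20, 13).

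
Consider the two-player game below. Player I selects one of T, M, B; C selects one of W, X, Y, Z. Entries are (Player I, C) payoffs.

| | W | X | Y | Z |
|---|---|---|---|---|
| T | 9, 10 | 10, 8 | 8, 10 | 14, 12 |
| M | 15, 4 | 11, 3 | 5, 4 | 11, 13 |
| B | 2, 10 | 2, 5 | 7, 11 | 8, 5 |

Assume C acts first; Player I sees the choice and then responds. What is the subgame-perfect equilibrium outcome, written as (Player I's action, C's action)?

(T, Z)

Player I best-responds to each possible C move:
- W: Player I compares 9, 15, 2 and picks M; C would get 4.
- X: Player I compares 10, 11, 2 and picks M; C would get 3.
- Y: Player I compares 8, 5, 7 and picks T; C would get 10.
- Z: Player I compares 14, 11, 8 and picks T; C would get 12.
C's induced payoffs are 4, 3, 10, 12, so C commits to Z. Subgame-perfect outcome: (T, Z) with payoffs (14, 12).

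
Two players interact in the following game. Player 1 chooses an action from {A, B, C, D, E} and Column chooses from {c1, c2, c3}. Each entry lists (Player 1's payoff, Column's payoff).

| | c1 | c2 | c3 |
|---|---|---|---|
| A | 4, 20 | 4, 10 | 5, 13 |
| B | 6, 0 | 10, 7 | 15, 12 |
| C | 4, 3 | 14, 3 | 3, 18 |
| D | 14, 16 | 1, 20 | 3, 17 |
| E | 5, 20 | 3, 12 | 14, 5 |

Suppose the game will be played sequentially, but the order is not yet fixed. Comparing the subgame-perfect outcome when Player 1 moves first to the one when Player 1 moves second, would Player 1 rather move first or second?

first

If Player 1 leads: Column's best replies are A→c1, B→c3, C→c3, D→c2, E→c1; Player 1's induced payoffs 4, 15, 3, 1, 5; outcome (B, c3), payoffs (15, 12).
If Column leads: Player 1's best replies are c1→D, c2→C, c3→B; Column's induced payoffs 16, 3, 12; outcome (D, c1), payoffs (14, 16).
Player 1 gets 15 moving first and 14 moving second, so Player 1 prefers to move first.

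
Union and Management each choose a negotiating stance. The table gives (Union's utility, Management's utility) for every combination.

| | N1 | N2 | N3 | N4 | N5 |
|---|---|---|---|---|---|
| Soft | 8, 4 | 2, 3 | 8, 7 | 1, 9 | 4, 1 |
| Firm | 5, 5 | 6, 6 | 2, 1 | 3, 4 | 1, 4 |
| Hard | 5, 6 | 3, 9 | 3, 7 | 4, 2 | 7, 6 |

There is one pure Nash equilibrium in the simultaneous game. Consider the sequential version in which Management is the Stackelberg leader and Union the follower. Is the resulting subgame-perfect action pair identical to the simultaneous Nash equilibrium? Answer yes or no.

Backward induction with Management moving first.
- N1: BR = Soft, leader payoff 4.
- N2: BR = Firm, leader payoff 6.
- N3: BR = Soft, leader payoff 7.
- N4: BR = Hard, leader payoff 2.
- N5: BR = Hard, leader payoff 6.
Management's induced payoffs are 4, 6, 7, 2, 6, so Management commits to N3. Subgame-perfect outcome: (Soft, N3) with payoffs (8, 7).
Now find the simultaneous Nash equilibrium.
Union's best replies: N1→Soft; N2→Firm; N3→Soft; N4→Hard; N5→Hard.
Management's best replies: Soft→N4; Firm→N2; Hard→N2.
Only (Firm, N2) has each player best-responding; Nash payoffs (6, 6).
Sequential outcome (Soft, N3) differs from the Nash profile (Firm, N2).

no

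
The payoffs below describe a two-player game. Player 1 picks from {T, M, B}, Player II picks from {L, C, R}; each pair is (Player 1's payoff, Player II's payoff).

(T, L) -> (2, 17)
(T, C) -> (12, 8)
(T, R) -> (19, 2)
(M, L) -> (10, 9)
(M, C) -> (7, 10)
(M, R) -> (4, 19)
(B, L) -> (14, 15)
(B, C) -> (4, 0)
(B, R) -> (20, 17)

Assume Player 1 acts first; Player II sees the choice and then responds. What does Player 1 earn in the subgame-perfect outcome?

Solve by backward induction (Player 1 leads).
- T: Player II compares 17, 8, 2 and picks L; Player 1 would get 2.
- M: Player II compares 9, 10, 19 and picks R; Player 1 would get 4.
- B: Player II compares 15, 0, 17 and picks R; Player 1 would get 20.
Player 1's induced payoffs are 2, 4, 20, so Player 1 commits to B. Subgame-perfect outcome: (B, R) with payoffs (20, 17).

20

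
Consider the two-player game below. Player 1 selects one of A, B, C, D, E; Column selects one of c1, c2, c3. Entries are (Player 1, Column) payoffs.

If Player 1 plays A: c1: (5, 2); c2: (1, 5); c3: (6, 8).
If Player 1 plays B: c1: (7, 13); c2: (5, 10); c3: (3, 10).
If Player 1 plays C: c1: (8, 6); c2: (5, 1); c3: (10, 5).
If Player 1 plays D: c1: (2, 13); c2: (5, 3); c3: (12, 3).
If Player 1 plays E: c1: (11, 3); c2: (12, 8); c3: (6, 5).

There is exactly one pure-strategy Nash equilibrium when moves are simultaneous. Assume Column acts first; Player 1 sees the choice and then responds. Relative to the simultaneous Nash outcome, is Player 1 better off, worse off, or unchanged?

unchanged

Backward induction with Column moving first.
- c1: Player 1 compares 5, 7, 8, 2, 11 and picks E; Column would get 3.
- c2: Player 1 compares 1, 5, 5, 5, 12 and picks E; Column would get 8.
- c3: Player 1 compares 6, 3, 10, 12, 6 and picks D; Column would get 3.
Column's induced payoffs are 3, 8, 3, so Column commits to c2. Subgame-perfect outcome: (E, c2) with payoffs (12, 8).
Under simultaneous play:
Player 1's best replies: c1→E; c2→E; c3→D.
Column's best replies: A→c3; B→c1; C→c1; D→c1; E→c2.
Only (E, c2) has each player best-responding; Nash payoffs (12, 8).
Player 1 earns 12 sequentially versus 12 at the Nash outcome: unchanged.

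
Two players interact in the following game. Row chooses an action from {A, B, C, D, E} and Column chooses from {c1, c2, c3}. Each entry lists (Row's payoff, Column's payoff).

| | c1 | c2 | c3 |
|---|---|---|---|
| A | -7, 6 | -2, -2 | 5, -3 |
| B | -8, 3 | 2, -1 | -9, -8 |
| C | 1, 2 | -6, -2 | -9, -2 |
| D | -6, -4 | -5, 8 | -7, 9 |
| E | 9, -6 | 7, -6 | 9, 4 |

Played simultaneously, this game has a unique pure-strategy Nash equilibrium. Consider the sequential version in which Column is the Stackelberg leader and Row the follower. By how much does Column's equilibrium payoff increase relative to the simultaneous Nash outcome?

Solve by backward induction (Column leads).
- c1 → Row plays E (best of -7, -8, 1, -6, 9); Column gets -6.
- c2 → Row plays E (best of -2, 2, -6, -5, 7); Column gets -6.
- c3 → Row plays E (best of 5, -9, -9, -7, 9); Column gets 4.
Among -6, -6, 4, the best is 4 at c3. Subgame-perfect outcome: (E, c3) with payoffs (9, 4).
Now find the simultaneous Nash equilibrium.
Row's best replies: c1→E; c2→E; c3→E.
Column's best replies: A→c1; B→c1; C→c1; D→c3; E→c3.
Only (E, c3) has each player best-responding; Nash payoffs (9, 4).
Column's commitment gain: 4 − 4 = 0.

0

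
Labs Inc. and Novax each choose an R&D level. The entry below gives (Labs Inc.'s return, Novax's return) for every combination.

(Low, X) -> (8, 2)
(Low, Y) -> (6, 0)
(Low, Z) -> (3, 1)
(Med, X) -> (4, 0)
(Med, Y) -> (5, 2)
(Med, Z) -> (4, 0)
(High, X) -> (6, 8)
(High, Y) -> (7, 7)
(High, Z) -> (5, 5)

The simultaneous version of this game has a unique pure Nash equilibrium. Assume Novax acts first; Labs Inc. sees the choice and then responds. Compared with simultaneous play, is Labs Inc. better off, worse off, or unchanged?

Solve by backward induction (Novax leads).
- X: Labs Inc. compares 8, 4, 6 and picks Low; Novax would get 2.
- Y: Labs Inc. compares 6, 5, 7 and picks High; Novax would get 7.
- Z: Labs Inc. compares 3, 4, 5 and picks High; Novax would get 5.
Maximizing over 2, 7, 5, Novax chooses Y. Subgame-perfect outcome: (High, Y) with payoffs (7, 7).
Under simultaneous play:
Labs Inc.'s best replies: X→Low; Y→High; Z→High.
Novax's best replies: Low→X; Med→Y; High→X.
The unique mutual best reply is (Low, X), giving (8, 2).
Labs Inc. earns 7 sequentially versus 8 at the Nash outcome: worse off.

worse off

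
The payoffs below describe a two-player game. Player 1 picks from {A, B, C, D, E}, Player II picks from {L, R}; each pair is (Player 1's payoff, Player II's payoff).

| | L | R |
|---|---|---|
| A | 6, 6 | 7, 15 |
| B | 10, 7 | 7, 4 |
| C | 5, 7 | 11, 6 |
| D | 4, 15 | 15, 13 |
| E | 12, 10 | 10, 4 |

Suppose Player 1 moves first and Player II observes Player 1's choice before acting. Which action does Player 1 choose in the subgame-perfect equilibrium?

Work backward from Player II's decision.
- A → Player II plays R (best of 6, 15); Player 1 gets 7.
- B → Player II plays L (best of 7, 4); Player 1 gets 10.
- C → Player II plays L (best of 7, 6); Player 1 gets 5.
- D → Player II plays L (best of 15, 13); Player 1 gets 4.
- E → Player II plays L (best of 10, 4); Player 1 gets 12.
Player 1's induced payoffs are 7, 10, 5, 4, 12, so Player 1 commits to E. Subgame-perfect outcome: (E, L) with payoffs (12, 10).

E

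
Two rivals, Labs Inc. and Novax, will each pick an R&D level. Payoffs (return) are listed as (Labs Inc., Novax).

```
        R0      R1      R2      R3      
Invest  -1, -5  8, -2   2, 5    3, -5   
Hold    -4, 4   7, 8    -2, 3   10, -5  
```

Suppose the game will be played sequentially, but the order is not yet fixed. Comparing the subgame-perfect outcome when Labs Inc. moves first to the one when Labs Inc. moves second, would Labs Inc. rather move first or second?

first

If Labs Inc. leads: Novax's best replies are Invest→R2, Hold→R1; Labs Inc.'s induced payoffs 2, 7; outcome (Hold, R1), payoffs (7, 8).
If Novax leads: Labs Inc.'s best replies are R0→Invest, R1→Invest, R2→Invest, R3→Hold; Novax's induced payoffs -5, -2, 5, -5; outcome (Invest, R2), payoffs (2, 5).
Labs Inc. gets 7 moving first and 2 moving second, so Labs Inc. prefers to move first.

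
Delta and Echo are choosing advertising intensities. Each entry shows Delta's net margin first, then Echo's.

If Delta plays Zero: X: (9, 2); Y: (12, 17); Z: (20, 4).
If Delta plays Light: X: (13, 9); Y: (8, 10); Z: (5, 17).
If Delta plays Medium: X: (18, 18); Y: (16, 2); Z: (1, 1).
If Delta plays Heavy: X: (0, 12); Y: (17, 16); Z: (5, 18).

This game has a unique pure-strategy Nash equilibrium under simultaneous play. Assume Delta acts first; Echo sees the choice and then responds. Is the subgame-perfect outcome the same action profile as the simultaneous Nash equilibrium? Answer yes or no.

yes

Backward induction with Delta moving first.
- Zero: Echo compares 2, 17, 4 and picks Y; Delta would get 12.
- Light: Echo compares 9, 10, 17 and picks Z; Delta would get 5.
- Medium: Echo compares 18, 2, 1 and picks X; Delta would get 18.
- Heavy: Echo compares 12, 16, 18 and picks Z; Delta would get 5.
Among 12, 5, 18, 5, the best is 18 at Medium. Subgame-perfect outcome: (Medium, X) with payoffs (18, 18).
Under simultaneous play:
Delta's best replies: X→Medium; Y→Heavy; Z→Zero.
Echo's best replies: Zero→Y; Light→Z; Medium→X; Heavy→Z.
Only (Medium, X) has each player best-responding; Nash payoffs (18, 18).
Sequential outcome (Medium, X) coincides with the Nash profile (Medium, X).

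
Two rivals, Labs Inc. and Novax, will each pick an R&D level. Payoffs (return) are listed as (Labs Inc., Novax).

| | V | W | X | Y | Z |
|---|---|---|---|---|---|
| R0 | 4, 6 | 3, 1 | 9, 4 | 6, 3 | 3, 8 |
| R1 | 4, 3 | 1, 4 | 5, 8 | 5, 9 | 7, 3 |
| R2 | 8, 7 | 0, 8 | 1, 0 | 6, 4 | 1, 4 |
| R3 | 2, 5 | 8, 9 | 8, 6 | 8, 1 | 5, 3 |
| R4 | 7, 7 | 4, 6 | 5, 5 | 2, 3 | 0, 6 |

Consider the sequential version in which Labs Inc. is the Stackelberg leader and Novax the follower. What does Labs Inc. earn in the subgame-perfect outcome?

8

Solve by backward induction (Labs Inc. leads).
- R0 → Novax plays Z (best of 6, 1, 4, 3, 8); Labs Inc. gets 3.
- R1 → Novax plays Y (best of 3, 4, 8, 9, 3); Labs Inc. gets 5.
- R2 → Novax plays W (best of 7, 8, 0, 4, 4); Labs Inc. gets 0.
- R3 → Novax plays W (best of 5, 9, 6, 1, 3); Labs Inc. gets 8.
- R4 → Novax plays V (best of 7, 6, 5, 3, 6); Labs Inc. gets 7.
Labs Inc.'s induced payoffs are 3, 5, 0, 8, 7, so Labs Inc. commits to R3. Subgame-perfect outcome: (R3, W) with payoffs (8, 9).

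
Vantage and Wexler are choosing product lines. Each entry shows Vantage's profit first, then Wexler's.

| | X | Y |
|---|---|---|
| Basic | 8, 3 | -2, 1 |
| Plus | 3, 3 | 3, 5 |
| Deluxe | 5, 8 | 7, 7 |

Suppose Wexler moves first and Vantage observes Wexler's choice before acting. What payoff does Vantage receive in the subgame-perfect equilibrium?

7

Work backward from Vantage's decision.
- X: Vantage compares 8, 3, 5 and picks Basic; Wexler would get 3.
- Y: Vantage compares -2, 3, 7 and picks Deluxe; Wexler would get 7.
Wexler's induced payoffs are 3, 7, so Wexler commits to Y. Subgame-perfect outcome: (Deluxe, Y) with payoffs (7, 7).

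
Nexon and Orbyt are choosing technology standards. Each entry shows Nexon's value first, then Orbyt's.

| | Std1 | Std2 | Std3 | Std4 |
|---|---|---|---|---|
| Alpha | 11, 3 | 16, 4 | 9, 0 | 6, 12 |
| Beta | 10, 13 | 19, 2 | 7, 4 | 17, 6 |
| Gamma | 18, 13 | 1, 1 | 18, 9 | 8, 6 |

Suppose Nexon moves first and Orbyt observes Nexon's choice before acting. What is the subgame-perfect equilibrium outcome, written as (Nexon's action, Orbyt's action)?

Work backward from Orbyt's decision.
- Alpha → Orbyt plays Std4 (best of 3, 4, 0, 12); Nexon gets 6.
- Beta → Orbyt plays Std1 (best of 13, 2, 4, 6); Nexon gets 10.
- Gamma → Orbyt plays Std1 (best of 13, 1, 9, 6); Nexon gets 18.
Among 6, 10, 18, the best is 18 at Gamma. Subgame-perfect outcome: (Gamma, Std1) with payoffs (18, 13).

(Gamma, Std1)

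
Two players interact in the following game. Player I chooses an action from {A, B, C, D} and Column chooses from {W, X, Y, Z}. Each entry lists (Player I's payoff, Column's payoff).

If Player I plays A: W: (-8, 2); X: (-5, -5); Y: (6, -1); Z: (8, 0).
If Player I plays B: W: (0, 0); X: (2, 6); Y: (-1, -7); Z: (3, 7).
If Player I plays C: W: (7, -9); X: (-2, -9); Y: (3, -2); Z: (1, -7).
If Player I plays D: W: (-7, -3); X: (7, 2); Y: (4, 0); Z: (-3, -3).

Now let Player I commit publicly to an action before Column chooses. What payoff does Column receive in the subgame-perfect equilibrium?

Column best-responds to each possible Player I move:
- A → Column plays W (best of 2, -5, -1, 0); Player I gets -8.
- B → Column plays Z (best of 0, 6, -7, 7); Player I gets 3.
- C → Column plays Y (best of -9, -9, -2, -7); Player I gets 3.
- D → Column plays X (best of -3, 2, 0, -3); Player I gets 7.
Player I's induced payoffs are -8, 3, 3, 7, so Player I commits to D. Subgame-perfect outcome: (D, X) with payoffs (7, 2).

2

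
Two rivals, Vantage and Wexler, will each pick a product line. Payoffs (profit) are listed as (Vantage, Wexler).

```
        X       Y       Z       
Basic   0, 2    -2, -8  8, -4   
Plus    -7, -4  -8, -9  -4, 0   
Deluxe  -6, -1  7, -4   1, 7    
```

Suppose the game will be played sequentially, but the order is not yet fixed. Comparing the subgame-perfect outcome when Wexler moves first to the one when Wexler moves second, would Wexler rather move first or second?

If Vantage leads: Wexler's best replies are Basic→X, Plus→Z, Deluxe→Z; Vantage's induced payoffs 0, -4, 1; outcome (Deluxe, Z), payoffs (1, 7).
If Wexler leads: Vantage's best replies are X→Basic, Y→Deluxe, Z→Basic; Wexler's induced payoffs 2, -4, -4; outcome (Basic, X), payoffs (0, 2).
Wexler gets 2 moving first and 7 moving second, so Wexler prefers to move second.

second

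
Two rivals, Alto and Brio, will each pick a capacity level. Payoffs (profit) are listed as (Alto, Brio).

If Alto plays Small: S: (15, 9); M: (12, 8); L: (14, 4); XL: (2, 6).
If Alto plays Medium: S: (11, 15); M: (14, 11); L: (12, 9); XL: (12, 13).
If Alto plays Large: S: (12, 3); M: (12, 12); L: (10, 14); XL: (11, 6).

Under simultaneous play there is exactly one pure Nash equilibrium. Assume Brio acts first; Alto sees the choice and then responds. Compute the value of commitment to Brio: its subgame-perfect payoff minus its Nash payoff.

Backward induction with Brio moving first.
- S → Alto plays Small (best of 15, 11, 12); Brio gets 9.
- M → Alto plays Medium (best of 12, 14, 12); Brio gets 11.
- L → Alto plays Small (best of 14, 12, 10); Brio gets 4.
- XL → Alto plays Medium (best of 2, 12, 11); Brio gets 13.
Among 9, 11, 4, 13, the best is 13 at XL. Subgame-perfect outcome: (Medium, XL) with payoffs (12, 13).
For the simultaneous game, intersect best replies.
Alto's best replies: S→Small; M→Medium; L→Small; XL→Medium.
Brio's best replies: Small→S; Medium→S; Large→L.
Only (Small, S) has each player best-responding; Nash payoffs (15, 9).
Brio's commitment gain: 13 − 9 = 4.

4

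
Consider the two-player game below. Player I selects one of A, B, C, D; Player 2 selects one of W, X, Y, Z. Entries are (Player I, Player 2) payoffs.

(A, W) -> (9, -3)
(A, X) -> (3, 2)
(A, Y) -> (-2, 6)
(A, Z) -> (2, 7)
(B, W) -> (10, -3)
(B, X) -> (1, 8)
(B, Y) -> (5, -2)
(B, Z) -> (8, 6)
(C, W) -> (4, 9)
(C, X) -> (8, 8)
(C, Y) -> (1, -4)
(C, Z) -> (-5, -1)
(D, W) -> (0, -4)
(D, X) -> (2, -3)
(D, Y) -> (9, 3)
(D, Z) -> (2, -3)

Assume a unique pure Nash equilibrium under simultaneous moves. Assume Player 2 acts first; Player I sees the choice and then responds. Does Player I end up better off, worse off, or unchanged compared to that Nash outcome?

Solve by backward induction (Player 2 leads).
- W: Player I compares 9, 10, 4, 0 and picks B; Player 2 would get -3.
- X: Player I compares 3, 1, 8, 2 and picks C; Player 2 would get 8.
- Y: Player I compares -2, 5, 1, 9 and picks D; Player 2 would get 3.
- Z: Player I compares 2, 8, -5, 2 and picks B; Player 2 would get 6.
Player 2's induced payoffs are -3, 8, 3, 6, so Player 2 commits to X. Subgame-perfect outcome: (C, X) with payoffs (8, 8).
Under simultaneous play:
Player I's best replies: W→B; X→C; Y→D; Z→B.
Player 2's best replies: A→Z; B→X; C→W; D→Y.
Only (D, Y) has each player best-responding; Nash payoffs (9, 3).
Player I earns 8 sequentially versus 9 at the Nash outcome: worse off.

worse off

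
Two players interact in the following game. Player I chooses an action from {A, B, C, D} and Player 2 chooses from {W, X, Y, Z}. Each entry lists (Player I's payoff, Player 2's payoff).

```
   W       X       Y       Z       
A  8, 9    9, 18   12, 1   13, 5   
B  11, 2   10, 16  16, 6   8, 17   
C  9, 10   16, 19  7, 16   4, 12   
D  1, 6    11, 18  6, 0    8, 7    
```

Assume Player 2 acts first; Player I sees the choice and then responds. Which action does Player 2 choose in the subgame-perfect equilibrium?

X

Player I best-responds to each possible Player 2 move:
- W → Player I plays B (best of 8, 11, 9, 1); Player 2 gets 2.
- X → Player I plays C (best of 9, 10, 16, 11); Player 2 gets 19.
- Y → Player I plays B (best of 12, 16, 7, 6); Player 2 gets 6.
- Z → Player I plays A (best of 13, 8, 4, 8); Player 2 gets 5.
Maximizing over 2, 19, 6, 5, Player 2 chooses X. Subgame-perfect outcome: (C, X) with payoffs (16, 19).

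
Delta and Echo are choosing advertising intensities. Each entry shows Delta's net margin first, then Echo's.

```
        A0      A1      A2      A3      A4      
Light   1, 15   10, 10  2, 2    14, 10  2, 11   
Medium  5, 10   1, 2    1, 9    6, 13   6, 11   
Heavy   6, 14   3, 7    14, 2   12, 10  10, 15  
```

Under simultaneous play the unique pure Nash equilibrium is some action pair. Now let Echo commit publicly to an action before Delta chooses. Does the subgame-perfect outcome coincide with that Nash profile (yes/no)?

Backward induction with Echo moving first.
- A0: BR = Heavy, leader payoff 14.
- A1: BR = Light, leader payoff 10.
- A2: BR = Heavy, leader payoff 2.
- A3: BR = Light, leader payoff 10.
- A4: BR = Heavy, leader payoff 15.
Maximizing over 14, 10, 2, 10, 15, Echo chooses A4. Subgame-perfect outcome: (Heavy, A4) with payoffs (10, 15).
For the simultaneous game, intersect best replies.
Delta's best replies: A0→Heavy; A1→Light; A2→Heavy; A3→Light; A4→Heavy.
Echo's best replies: Light→A0; Medium→A3; Heavy→A4.
The unique mutual best reply is (Heavy, A4), giving (10, 15).
Sequential outcome (Heavy, A4) coincides with the Nash profile (Heavy, A4).

yes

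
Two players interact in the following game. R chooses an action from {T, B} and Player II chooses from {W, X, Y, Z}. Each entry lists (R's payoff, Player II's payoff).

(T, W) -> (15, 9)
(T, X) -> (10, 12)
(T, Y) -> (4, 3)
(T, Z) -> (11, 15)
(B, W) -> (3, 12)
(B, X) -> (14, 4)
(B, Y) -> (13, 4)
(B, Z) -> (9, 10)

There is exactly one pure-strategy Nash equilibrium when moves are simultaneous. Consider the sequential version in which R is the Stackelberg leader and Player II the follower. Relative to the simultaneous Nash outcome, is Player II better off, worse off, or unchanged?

unchanged

Backward induction with R moving first.
- T → Player II plays Z (best of 9, 12, 3, 15); R gets 11.
- B → Player II plays W (best of 12, 4, 4, 10); R gets 3.
Maximizing over 11, 3, R chooses T. Subgame-perfect outcome: (T, Z) with payoffs (11, 15).
For the simultaneous game, intersect best replies.
R's best replies: W→T; X→B; Y→B; Z→T.
Player II's best replies: T→Z; B→W.
The unique mutual best reply is (T, Z), giving (11, 15).
Player II earns 15 sequentially versus 15 at the Nash outcome: unchanged.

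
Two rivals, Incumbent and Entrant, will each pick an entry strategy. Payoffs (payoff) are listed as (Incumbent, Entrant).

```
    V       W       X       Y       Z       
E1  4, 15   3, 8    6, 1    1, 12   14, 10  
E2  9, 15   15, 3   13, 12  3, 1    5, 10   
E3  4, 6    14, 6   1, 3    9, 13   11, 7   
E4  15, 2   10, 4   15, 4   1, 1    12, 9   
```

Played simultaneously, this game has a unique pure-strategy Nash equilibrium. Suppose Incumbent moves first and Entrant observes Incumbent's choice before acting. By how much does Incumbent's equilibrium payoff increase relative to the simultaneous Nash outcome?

3

Backward induction with Incumbent moving first.
- E1 → Entrant plays V (best of 15, 8, 1, 12, 10); Incumbent gets 4.
- E2 → Entrant plays V (best of 15, 3, 12, 1, 10); Incumbent gets 9.
- E3 → Entrant plays Y (best of 6, 6, 3, 13, 7); Incumbent gets 9.
- E4 → Entrant plays Z (best of 2, 4, 4, 1, 9); Incumbent gets 12.
Maximizing over 4, 9, 9, 12, Incumbent chooses E4. Subgame-perfect outcome: (E4, Z) with payoffs (12, 9).
Under simultaneous play:
Incumbent's best replies: V→E4; W→E2; X→E4; Y→E3; Z→E1.
Entrant's best replies: E1→V; E2→V; E3→Y; E4→Z.
The unique mutual best reply is (E3, Y), giving (9, 13).
Incumbent's commitment gain: 12 − 9 = 3.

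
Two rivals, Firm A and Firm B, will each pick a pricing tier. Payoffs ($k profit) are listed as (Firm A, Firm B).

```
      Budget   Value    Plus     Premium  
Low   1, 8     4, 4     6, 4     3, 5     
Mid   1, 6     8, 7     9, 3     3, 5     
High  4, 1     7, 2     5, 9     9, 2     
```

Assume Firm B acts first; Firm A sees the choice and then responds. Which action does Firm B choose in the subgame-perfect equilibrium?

Value

Solve by backward induction (Firm B leads).
- Budget: BR = High, leader payoff 1.
- Value: BR = Mid, leader payoff 7.
- Plus: BR = Mid, leader payoff 3.
- Premium: BR = High, leader payoff 2.
Among 1, 7, 3, 2, the best is 7 at Value. Subgame-perfect outcome: (Mid, Value) with payoffs (8, 7).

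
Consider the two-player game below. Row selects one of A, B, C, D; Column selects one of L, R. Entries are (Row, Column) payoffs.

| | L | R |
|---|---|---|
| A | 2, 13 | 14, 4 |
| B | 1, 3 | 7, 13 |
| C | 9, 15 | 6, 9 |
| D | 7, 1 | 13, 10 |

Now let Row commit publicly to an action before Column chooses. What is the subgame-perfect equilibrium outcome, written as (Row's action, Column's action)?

(D, R)

Solve by backward induction (Row leads).
- A → Column plays L (best of 13, 4); Row gets 2.
- B → Column plays R (best of 3, 13); Row gets 7.
- C → Column plays L (best of 15, 9); Row gets 9.
- D → Column plays R (best of 1, 10); Row gets 13.
Among 2, 7, 9, 13, the best is 13 at D. Subgame-perfect outcome: (D, R) with payoffs (13, 10).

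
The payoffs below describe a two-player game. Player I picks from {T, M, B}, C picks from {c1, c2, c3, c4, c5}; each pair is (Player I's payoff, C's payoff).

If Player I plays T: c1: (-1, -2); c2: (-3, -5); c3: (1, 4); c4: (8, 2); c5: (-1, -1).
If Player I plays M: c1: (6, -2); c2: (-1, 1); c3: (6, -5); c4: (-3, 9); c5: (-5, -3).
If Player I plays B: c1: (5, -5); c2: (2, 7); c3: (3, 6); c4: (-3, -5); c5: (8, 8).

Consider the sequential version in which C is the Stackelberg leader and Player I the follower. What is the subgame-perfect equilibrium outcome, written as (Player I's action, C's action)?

Backward induction with C moving first.
- c1 → Player I plays M (best of -1, 6, 5); C gets -2.
- c2 → Player I plays B (best of -3, -1, 2); C gets 7.
- c3 → Player I plays M (best of 1, 6, 3); C gets -5.
- c4 → Player I plays T (best of 8, -3, -3); C gets 2.
- c5 → Player I plays B (best of -1, -5, 8); C gets 8.
Maximizing over -2, 7, -5, 2, 8, C chooses c5. Subgame-perfect outcome: (B, c5) with payoffs (8, 8).

(B, c5)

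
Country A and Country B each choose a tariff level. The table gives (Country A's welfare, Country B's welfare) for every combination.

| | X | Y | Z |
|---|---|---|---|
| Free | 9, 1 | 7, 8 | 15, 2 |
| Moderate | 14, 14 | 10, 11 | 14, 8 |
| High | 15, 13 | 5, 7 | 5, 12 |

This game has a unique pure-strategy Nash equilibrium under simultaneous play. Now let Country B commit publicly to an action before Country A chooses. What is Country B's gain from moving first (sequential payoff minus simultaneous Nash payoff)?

Backward induction with Country B moving first.
- X → Country A plays High (best of 9, 14, 15); Country B gets 13.
- Y → Country A plays Moderate (best of 7, 10, 5); Country B gets 11.
- Z → Country A plays Free (best of 15, 14, 5); Country B gets 2.
Maximizing over 13, 11, 2, Country B chooses X. Subgame-perfect outcome: (High, X) with payoffs (15, 13).
For the simultaneous game, intersect best replies.
Country A's best replies: X→High; Y→Moderate; Z→Free.
Country B's best replies: Free→Y; Moderate→X; High→X.
The unique mutual best reply is (High, X), giving (15, 13).
Country B's commitment gain: 13 − 13 = 0.

0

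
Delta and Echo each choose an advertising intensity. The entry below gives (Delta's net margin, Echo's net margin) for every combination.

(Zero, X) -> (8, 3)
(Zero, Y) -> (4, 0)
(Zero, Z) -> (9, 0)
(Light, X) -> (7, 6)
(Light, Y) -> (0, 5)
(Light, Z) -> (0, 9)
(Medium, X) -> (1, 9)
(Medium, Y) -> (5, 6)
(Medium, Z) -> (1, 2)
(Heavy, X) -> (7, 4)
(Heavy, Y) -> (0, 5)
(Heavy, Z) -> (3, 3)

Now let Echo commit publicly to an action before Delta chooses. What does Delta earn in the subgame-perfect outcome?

Work backward from Delta's decision.
- X: Delta compares 8, 7, 1, 7 and picks Zero; Echo would get 3.
- Y: Delta compares 4, 0, 5, 0 and picks Medium; Echo would get 6.
- Z: Delta compares 9, 0, 1, 3 and picks Zero; Echo would get 0.
Among 3, 6, 0, the best is 6 at Y. Subgame-perfect outcome: (Medium, Y) with payoffs (5, 6).

5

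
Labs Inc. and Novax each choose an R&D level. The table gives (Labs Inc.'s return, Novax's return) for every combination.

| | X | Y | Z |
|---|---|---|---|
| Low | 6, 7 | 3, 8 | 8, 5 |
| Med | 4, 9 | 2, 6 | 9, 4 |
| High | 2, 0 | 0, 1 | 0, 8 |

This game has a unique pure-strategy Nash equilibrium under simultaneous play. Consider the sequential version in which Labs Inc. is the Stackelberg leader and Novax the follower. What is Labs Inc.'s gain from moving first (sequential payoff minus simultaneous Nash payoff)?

Work backward from Novax's decision.
- Low → Novax plays Y (best of 7, 8, 5); Labs Inc. gets 3.
- Med → Novax plays X (best of 9, 6, 4); Labs Inc. gets 4.
- High → Novax plays Z (best of 0, 1, 8); Labs Inc. gets 0.
Maximizing over 3, 4, 0, Labs Inc. chooses Med. Subgame-perfect outcome: (Med, X) with payoffs (4, 9).
Now find the simultaneous Nash equilibrium.
Labs Inc.'s best replies: X→Low; Y→Low; Z→Med.
Novax's best replies: Low→Y; Med→X; High→Z.
The unique mutual best reply is (Low, Y), giving (3, 8).
Labs Inc.'s commitment gain: 4 − 3 = 1.

1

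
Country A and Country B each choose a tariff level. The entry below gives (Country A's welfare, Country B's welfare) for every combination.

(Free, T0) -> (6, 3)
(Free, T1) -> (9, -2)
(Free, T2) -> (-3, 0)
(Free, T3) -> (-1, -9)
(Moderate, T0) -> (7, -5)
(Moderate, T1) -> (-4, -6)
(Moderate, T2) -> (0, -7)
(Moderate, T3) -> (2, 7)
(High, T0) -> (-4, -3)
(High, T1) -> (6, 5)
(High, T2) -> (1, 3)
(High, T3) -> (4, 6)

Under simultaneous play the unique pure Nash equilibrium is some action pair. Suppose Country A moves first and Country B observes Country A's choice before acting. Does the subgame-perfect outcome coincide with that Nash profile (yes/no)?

no

Backward induction with Country A moving first.
- Free: Country B compares 3, -2, 0, -9 and picks T0; Country A would get 6.
- Moderate: Country B compares -5, -6, -7, 7 and picks T3; Country A would get 2.
- High: Country B compares -3, 5, 3, 6 and picks T3; Country A would get 4.
Country A's induced payoffs are 6, 2, 4, so Country A commits to Free. Subgame-perfect outcome: (Free, T0) with payoffs (6, 3).
Under simultaneous play:
Country A's best replies: T0→Moderate; T1→Free; T2→High; T3→High.
Country B's best replies: Free→T0; Moderate→T3; High→T3.
The unique mutual best reply is (High, T3), giving (4, 6).
Sequential outcome (Free, T0) differs from the Nash profile (High, T3).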